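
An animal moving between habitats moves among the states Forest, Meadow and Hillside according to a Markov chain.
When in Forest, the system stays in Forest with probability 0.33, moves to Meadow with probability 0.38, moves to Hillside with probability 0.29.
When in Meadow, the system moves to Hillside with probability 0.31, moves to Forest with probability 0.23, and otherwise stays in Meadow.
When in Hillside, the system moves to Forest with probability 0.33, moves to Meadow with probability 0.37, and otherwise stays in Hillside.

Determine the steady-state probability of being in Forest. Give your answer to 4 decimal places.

Let the stationary distribution be π with π = πP and π_1 + π_2 + π_3 = 1.
π_1 = 0.33·π_1 + 0.23·π_2 + 0.33·π_3
π_2 = 0.38·π_1 + 0.46·π_2 + 0.37·π_3
Solving with the normalization constraint gives π = (0.2890, 0.4098, 0.3012).
So the stationary probability of Forest is 0.2890.

0.2890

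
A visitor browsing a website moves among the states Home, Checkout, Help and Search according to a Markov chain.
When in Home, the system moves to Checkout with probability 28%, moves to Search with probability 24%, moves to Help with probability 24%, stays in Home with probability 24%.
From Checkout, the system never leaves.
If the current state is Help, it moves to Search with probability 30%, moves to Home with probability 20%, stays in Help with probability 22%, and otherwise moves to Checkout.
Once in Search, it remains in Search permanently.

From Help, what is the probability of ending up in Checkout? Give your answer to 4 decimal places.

0.4934

Let h(s) be the probability of absorption at Checkout starting from transient state s. Then h(Checkout) = 1 and h(Search) = 0. By first-step analysis:
h(Home) = 0.24·h(Home) + 0.28·1 + 0.24·h(Help) + 0.24·0
h(Help) = 0.2·h(Home) + 0.28·1 + 0.22·h(Help) + 0.3·0
Solving: h(Home) = 0.5242, h(Help) = 0.4934.
Starting from Help, the probability is 0.4934.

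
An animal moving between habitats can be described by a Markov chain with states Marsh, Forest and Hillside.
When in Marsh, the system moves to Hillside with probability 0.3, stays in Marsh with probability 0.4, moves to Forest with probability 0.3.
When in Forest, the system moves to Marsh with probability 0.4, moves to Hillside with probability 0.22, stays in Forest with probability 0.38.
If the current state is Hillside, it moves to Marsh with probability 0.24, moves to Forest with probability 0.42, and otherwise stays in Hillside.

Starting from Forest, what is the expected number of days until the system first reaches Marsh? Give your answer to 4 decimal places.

Let t(s) be the expected number of days to first reach Marsh from state s, with t(Marsh) = 0. Conditioning on the first day:
t(Forest) = 1 + 0.38·t(Forest) + 0.22·t(Hillside)
t(Hillside) = 1 + 0.42·t(Forest) + 0.34·t(Hillside)
Solving: t(Forest) = 2.7778, t(Hillside) = 3.2828.
Expected days from Forest to Marsh: 2.7778.

2.7778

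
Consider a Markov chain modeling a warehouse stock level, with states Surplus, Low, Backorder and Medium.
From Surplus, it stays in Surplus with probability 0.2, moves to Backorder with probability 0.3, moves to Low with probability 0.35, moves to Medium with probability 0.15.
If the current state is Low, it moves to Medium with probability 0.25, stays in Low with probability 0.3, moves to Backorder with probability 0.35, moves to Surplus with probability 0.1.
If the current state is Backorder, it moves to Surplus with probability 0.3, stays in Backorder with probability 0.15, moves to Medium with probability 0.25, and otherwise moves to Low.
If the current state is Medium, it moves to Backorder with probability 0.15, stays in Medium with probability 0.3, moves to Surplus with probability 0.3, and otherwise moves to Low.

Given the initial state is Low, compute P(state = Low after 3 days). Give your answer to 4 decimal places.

0.2989

Propagate the distribution vector 3 days from Low.
After 0 days: (0.0000, 1.0000, 0.0000, 0.0000)
After 1 day: (0.1000, 0.3000, 0.3500, 0.2500)
After 2 days: (0.2300, 0.2925, 0.2250, 0.2525)
After 3 days: (0.2185, 0.2989, 0.2430, 0.2396)
P(in Low after 3 days) = 0.2989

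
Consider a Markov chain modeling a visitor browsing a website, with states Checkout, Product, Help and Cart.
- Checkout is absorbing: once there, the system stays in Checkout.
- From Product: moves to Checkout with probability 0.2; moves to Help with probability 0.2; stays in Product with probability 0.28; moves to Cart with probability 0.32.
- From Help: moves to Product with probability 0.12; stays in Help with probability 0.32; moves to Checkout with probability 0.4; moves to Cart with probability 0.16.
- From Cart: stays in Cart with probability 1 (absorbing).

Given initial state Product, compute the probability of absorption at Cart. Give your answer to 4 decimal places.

Let h(s) be the probability of absorption at Cart starting from transient state s. Then h(Cart) = 1 and h(Checkout) = 0. By first-step analysis:
h(Product) = 0.2·0 + 0.28·h(Product) + 0.2·h(Help) + 0.32·1
h(Help) = 0.4·0 + 0.12·h(Product) + 0.32·h(Help) + 0.16·1
Solving: h(Product) = 0.5361, h(Help) = 0.3299.
Starting from Product, the probability is 0.5361.

0.5361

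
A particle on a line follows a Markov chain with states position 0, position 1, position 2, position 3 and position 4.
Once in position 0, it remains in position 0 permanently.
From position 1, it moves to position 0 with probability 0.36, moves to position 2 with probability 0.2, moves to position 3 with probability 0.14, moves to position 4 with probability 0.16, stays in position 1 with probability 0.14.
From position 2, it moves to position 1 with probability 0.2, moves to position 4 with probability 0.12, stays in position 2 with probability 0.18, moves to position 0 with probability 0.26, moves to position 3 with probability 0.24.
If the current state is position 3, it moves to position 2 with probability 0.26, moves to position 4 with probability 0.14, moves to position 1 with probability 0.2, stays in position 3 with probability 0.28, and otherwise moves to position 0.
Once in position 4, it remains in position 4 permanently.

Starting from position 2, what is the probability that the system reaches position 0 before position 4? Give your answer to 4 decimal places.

0.6511

Let h(s) be the probability of absorption at position 0 starting from transient state s. Then h(position 0) = 1 and h(position 4) = 0. By first-step analysis:
h(position 1) = 0.36·1 + 0.14·h(position 1) + 0.2·h(position 2) + 0.14·h(position 3) + 0.16·0
h(position 2) = 0.26·1 + 0.2·h(position 1) + 0.18·h(position 2) + 0.24·h(position 3) + 0.12·0
h(position 3) = 0.12·1 + 0.2·h(position 1) + 0.26·h(position 2) + 0.28·h(position 3) + 0.14·0
Solving: h(position 1) = 0.6655, h(position 2) = 0.6511, h(position 3) = 0.5867.
Starting from position 2, the probability is 0.6511.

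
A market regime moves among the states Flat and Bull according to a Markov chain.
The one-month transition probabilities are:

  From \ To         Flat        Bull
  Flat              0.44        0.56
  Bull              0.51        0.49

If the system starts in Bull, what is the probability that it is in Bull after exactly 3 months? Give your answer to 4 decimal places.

0.5232

Propagate the distribution vector 3 months from Bull.
After 0 months: (0.0000, 1.0000)
After 1 month: (0.5100, 0.4900)
After 2 months: (0.4743, 0.5257)
After 3 months: (0.4768, 0.5232)
P(in Bull after 3 months) = 0.5232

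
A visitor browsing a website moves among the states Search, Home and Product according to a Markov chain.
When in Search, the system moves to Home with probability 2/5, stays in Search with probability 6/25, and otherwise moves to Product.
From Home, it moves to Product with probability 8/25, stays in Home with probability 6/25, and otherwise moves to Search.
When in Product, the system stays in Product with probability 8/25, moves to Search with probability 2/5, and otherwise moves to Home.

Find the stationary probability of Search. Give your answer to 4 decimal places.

Let the stationary distribution be π with π = πP and π_1 + π_2 + π_3 = 1.
π_1 = 0.24·π_1 + 0.44·π_2 + 0.4·π_3
π_2 = 0.4·π_1 + 0.24·π_2 + 0.28·π_3
Solving with the normalization constraint gives π = (0.3555, 0.3103, 0.3342).
So the stationary probability of Search is 0.3555.

0.3555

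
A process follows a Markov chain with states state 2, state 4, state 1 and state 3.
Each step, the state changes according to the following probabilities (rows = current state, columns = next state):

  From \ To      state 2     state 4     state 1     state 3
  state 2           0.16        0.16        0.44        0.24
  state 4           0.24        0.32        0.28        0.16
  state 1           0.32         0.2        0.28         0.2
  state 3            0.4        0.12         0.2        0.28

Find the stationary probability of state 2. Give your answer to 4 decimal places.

0.2777

Let the stationary distribution be π with π = πP and π_1 + π_2 + π_3 + π_4 = 1.
π_1 = 0.16·π_1 + 0.24·π_2 + 0.32·π_3 + 0.4·π_4
π_2 = 0.16·π_1 + 0.32·π_2 + 0.2·π_3 + 0.12·π_4
π_3 = 0.44·π_1 + 0.28·π_2 + 0.28·π_3 + 0.2·π_4
Solving with the normalization constraint gives π = (0.2777, 0.1946, 0.3067, 0.2210).
So the stationary probability of state 2 is 0.2777.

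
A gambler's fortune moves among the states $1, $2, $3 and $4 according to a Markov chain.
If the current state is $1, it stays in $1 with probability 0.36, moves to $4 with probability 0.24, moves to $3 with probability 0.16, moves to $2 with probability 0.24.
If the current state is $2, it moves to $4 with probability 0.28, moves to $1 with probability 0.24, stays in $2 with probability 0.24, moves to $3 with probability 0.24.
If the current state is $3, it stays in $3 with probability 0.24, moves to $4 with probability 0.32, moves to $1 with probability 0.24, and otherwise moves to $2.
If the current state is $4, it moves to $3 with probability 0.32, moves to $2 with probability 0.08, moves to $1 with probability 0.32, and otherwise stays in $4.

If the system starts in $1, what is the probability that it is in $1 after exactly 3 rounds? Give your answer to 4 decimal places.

Propagate the distribution vector 3 rounds from $1.
After 0 rounds: (1.0000, 0.0000, 0.0000, 0.0000)
After 1 round: (0.3600, 0.2400, 0.1600, 0.2400)
After 2 rounds: (0.3024, 0.1952, 0.2304, 0.2720)
After 3 rounds: (0.2980, 0.1873, 0.2376, 0.2771)
P(in $1 after 3 rounds) = 0.2980

0.2980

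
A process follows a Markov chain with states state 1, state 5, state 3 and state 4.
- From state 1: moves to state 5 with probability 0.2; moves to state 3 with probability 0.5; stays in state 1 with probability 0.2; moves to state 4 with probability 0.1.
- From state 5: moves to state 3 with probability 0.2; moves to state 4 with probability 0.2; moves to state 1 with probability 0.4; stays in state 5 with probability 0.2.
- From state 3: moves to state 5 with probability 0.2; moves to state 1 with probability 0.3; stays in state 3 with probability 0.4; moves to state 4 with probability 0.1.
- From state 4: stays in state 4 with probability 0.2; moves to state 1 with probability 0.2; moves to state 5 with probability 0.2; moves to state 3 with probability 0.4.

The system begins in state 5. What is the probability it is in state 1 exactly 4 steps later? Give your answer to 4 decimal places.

0.2786

Propagate the distribution vector 4 steps from state 5.
After 0 steps: (0.0000, 1.0000, 0.0000, 0.0000)
After 1 step: (0.4000, 0.2000, 0.2000, 0.2000)
After 2 steps: (0.2600, 0.2000, 0.4000, 0.1400)
After 3 steps: (0.2800, 0.2000, 0.3860, 0.1340)
After 4 steps: (0.2786, 0.2000, 0.3880, 0.1334)
P(in state 1 after 4 steps) = 0.2786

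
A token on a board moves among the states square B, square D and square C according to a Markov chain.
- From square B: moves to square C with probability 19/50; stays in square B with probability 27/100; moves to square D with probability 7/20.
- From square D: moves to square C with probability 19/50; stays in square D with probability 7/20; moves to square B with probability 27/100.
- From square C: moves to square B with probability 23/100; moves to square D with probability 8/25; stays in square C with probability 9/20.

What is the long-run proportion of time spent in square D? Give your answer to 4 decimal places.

0.3377

Let the stationary distribution be π with π = πP and π_1 + π_2 + π_3 = 1.
π_1 = 0.27·π_1 + 0.27·π_2 + 0.23·π_3
π_2 = 0.35·π_1 + 0.35·π_2 + 0.32·π_3
Solving with the normalization constraint gives π = (0.2537, 0.3377, 0.4086).
So the stationary probability of square D is 0.3377.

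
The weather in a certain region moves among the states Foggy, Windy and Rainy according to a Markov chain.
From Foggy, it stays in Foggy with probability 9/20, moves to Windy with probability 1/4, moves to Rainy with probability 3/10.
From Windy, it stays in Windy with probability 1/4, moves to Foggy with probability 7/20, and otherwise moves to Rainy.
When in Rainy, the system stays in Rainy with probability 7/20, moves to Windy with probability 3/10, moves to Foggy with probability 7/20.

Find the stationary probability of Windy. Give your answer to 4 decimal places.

Let the stationary distribution be π with π = πP and π_1 + π_2 + π_3 = 1.
π_1 = 0.45·π_1 + 0.35·π_2 + 0.35·π_3
π_2 = 0.25·π_1 + 0.25·π_2 + 0.3·π_3
Solving with the normalization constraint gives π = (0.3889, 0.2672, 0.3439).
So the stationary probability of Windy is 0.2672.

0.2672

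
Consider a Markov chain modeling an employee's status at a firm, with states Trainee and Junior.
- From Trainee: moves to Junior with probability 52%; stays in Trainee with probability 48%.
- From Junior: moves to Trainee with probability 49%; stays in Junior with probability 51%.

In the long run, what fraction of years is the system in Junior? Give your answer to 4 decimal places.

0.5149

Let the stationary distribution be π with π = πP and π_1 + π_2 = 1.
π_1 = 0.48·π_1 + 0.49·π_2
Solving with the normalization constraint gives π = (0.4851, 0.5149).
So the stationary probability of Junior is 0.5149.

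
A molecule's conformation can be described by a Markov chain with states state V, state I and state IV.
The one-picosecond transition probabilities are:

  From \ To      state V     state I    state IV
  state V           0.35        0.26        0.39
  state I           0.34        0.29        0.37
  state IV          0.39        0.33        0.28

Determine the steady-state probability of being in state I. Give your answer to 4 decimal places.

Let the stationary distribution be π with π = πP and π_1 + π_2 + π_3 = 1.
π_1 = 0.35·π_1 + 0.34·π_2 + 0.39·π_3
π_2 = 0.26·π_1 + 0.29·π_2 + 0.33·π_3
Solving with the normalization constraint gives π = (0.3609, 0.2930, 0.3461).
So the stationary probability of state I is 0.2930.

0.2930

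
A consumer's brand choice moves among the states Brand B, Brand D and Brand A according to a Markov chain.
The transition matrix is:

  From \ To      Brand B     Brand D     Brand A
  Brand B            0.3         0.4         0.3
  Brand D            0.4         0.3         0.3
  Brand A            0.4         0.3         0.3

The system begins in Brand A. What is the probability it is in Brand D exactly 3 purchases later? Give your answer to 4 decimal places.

Propagate the distribution vector 3 purchases from Brand A.
After 0 purchases: (0.0000, 0.0000, 1.0000)
After 1 purchase: (0.4000, 0.3000, 0.3000)
After 2 purchases: (0.3600, 0.3400, 0.3000)
After 3 purchases: (0.3640, 0.3360, 0.3000)
P(in Brand D after 3 purchases) = 0.3360

0.3360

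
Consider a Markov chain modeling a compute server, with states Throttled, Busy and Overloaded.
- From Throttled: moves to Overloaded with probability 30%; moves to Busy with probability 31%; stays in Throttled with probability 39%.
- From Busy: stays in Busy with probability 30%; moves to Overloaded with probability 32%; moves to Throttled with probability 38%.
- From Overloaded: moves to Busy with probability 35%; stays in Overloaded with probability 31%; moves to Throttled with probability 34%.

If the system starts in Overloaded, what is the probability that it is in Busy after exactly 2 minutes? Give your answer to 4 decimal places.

Sum over the intermediate state after 1 minute:
P = P(Overloaded→Throttled)·P(Throttled→Busy) + P(Overloaded→Busy)·P(Busy→Busy) + P(Overloaded→Overloaded)·P(Overloaded→Busy)
  = 0.34×0.31 + 0.35×0.3 + 0.31×0.35
  = 0.1054 + 0.1050 + 0.1085 = 0.3189

0.3189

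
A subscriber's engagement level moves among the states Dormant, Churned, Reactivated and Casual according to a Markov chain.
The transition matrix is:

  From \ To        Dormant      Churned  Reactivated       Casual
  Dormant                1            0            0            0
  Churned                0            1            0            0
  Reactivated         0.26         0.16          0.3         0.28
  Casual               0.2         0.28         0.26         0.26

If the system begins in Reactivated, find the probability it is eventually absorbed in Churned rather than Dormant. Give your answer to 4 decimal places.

0.4420

Let h(s) be the probability of absorption at Churned starting from transient state s. Then h(Churned) = 1 and h(Dormant) = 0. By first-step analysis:
h(Reactivated) = 0.26·0 + 0.16·1 + 0.3·h(Reactivated) + 0.28·h(Casual)
h(Casual) = 0.2·0 + 0.28·1 + 0.26·h(Reactivated) + 0.26·h(Casual)
Solving: h(Reactivated) = 0.4420, h(Casual) = 0.5337.
Starting from Reactivated, the probability is 0.4420.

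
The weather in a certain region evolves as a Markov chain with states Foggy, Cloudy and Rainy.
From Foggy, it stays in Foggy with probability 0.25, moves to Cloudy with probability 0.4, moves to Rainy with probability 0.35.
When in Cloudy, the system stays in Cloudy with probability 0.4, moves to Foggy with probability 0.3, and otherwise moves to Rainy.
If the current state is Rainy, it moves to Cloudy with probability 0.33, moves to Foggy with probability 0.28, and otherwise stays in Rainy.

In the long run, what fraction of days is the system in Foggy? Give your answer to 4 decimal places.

Let the stationary distribution be π with π = πP and π_1 + π_2 + π_3 = 1.
π_1 = 0.25·π_1 + 0.3·π_2 + 0.28·π_3
π_2 = 0.4·π_1 + 0.4·π_2 + 0.33·π_3
Solving with the normalization constraint gives π = (0.2791, 0.3758, 0.3450).
So the stationary probability of Foggy is 0.2791.

0.2791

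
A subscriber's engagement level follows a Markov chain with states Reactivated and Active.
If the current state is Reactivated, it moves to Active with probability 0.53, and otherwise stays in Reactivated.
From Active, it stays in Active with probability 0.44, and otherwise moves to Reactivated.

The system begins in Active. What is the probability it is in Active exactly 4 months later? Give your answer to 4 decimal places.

Propagate the distribution vector 4 months from Active.
After 0 months: (0.0000, 1.0000)
After 1 month: (0.5600, 0.4400)
After 2 months: (0.5096, 0.4904)
After 3 months: (0.5141, 0.4859)
After 4 months: (0.5137, 0.4863)
P(in Active after 4 months) = 0.4863

0.4863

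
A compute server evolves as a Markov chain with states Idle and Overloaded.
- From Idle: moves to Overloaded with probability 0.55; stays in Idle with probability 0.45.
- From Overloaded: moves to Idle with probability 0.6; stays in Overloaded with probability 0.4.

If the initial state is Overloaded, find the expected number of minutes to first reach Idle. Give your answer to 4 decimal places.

Let t(s) be the expected number of minutes to first reach Idle from state s, with t(Idle) = 0. Conditioning on the first minute:
t(Overloaded) = 1 + 0.4·t(Overloaded)
Solving: t(Overloaded) = 1.6667.
Expected minutes from Overloaded to Idle: 1.6667.

1.6667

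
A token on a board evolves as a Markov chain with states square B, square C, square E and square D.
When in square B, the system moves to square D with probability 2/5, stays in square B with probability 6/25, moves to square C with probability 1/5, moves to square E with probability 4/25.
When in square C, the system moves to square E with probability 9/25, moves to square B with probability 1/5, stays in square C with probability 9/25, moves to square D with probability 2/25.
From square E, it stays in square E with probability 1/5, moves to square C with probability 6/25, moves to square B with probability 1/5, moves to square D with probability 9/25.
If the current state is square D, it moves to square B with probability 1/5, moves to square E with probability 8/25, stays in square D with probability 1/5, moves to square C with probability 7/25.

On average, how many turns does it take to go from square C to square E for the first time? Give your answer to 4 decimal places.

Let t(s) be the expected number of turns to first reach square E from state s, with t(square E) = 0. Conditioning on the first turn:
t(square B) = 1 + 0.24·t(square B) + 0.2·t(square C) + 0.4·t(square D)
t(square C) = 1 + 0.2·t(square B) + 0.36·t(square C) + 0.08·t(square D)
t(square D) = 1 + 0.2·t(square B) + 0.28·t(square C) + 0.2·t(square D)
Solving: t(square B) = 3.9256, t(square C) = 3.2086, t(square D) = 3.3544.
Expected turns from square C to square E: 3.2086.

3.2086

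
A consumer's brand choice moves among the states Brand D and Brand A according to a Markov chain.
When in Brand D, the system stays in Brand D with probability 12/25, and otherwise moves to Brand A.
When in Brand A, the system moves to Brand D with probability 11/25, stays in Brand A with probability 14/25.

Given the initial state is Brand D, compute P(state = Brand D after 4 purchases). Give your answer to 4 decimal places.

0.4583

Propagate the distribution vector 4 purchases from Brand D.
After 0 purchases: (1.0000, 0.0000)
After 1 purchase: (0.4800, 0.5200)
After 2 purchases: (0.4592, 0.5408)
After 3 purchases: (0.4584, 0.5416)
After 4 purchases: (0.4583, 0.5417)
P(in Brand D after 4 purchases) = 0.4583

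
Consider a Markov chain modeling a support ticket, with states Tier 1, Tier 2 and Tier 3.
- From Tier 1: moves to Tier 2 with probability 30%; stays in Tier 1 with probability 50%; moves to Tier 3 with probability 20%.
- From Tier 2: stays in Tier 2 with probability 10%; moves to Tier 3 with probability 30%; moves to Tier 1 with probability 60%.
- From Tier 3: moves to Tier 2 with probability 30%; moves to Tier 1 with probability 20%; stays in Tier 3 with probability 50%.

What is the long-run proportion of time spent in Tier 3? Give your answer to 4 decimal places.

0.3214

Let the stationary distribution be π with π = πP and π_1 + π_2 + π_3 = 1.
π_1 = 0.5·π_1 + 0.6·π_2 + 0.2·π_3
π_2 = 0.3·π_1 + 0.1·π_2 + 0.3·π_3
Solving with the normalization constraint gives π = (0.4286, 0.2500, 0.3214).
So the stationary probability of Tier 3 is 0.3214.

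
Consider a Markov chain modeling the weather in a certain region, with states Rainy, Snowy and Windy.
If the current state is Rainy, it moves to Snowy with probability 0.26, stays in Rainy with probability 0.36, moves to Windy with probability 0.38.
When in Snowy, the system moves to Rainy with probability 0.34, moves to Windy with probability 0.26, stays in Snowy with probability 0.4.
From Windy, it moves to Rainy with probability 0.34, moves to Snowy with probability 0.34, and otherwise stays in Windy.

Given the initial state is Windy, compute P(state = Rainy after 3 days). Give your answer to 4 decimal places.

Propagate the distribution vector 3 days from Windy.
After 0 days: (0.0000, 0.0000, 1.0000)
After 1 day: (0.3400, 0.3400, 0.3200)
After 2 days: (0.3468, 0.3332, 0.3200)
After 3 days: (0.3469, 0.3322, 0.3208)
P(in Rainy after 3 days) = 0.3469

0.3469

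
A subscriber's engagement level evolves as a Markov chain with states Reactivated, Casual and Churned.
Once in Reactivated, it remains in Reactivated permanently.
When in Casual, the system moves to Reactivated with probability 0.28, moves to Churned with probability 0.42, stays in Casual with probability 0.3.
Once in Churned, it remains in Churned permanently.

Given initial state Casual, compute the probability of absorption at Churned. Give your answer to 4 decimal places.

Let h(s) be the probability of absorption at Churned starting from transient state s. Then h(Churned) = 1 and h(Reactivated) = 0. By first-step analysis:
h(Casual) = 0.28·0 + 0.3·h(Casual) + 0.42·1
Solving: h(Casual) = 0.6000.
Starting from Casual, the probability is 0.6000.

0.6000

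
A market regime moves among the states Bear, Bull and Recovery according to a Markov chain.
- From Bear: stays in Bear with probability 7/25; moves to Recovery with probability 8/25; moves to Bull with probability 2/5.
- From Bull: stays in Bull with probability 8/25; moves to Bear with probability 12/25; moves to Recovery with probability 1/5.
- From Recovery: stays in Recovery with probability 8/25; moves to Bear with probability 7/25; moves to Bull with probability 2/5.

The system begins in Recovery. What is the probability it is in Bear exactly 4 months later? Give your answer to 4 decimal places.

Propagate the distribution vector 4 months from Recovery.
After 0 months: (0.0000, 0.0000, 1.0000)
After 1 month: (0.2800, 0.4000, 0.3200)
After 2 months: (0.3600, 0.3680, 0.2720)
After 3 months: (0.3536, 0.3706, 0.2758)
After 4 months: (0.3541, 0.3704, 0.2755)
P(in Bear after 4 months) = 0.3541

0.3541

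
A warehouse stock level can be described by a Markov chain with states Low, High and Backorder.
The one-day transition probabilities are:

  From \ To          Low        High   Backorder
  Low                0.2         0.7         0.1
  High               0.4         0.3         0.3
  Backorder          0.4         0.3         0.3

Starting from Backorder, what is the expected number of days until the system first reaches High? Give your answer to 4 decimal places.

Let t(s) be the expected number of days to first reach High from state s, with t(High) = 0. Conditioning on the first day:
t(Low) = 1 + 0.2·t(Low) + 0.1·t(Backorder)
t(Backorder) = 1 + 0.4·t(Low) + 0.3·t(Backorder)
Solving: t(Low) = 1.5385, t(Backorder) = 2.3077.
Expected days from Backorder to High: 2.3077.

2.3077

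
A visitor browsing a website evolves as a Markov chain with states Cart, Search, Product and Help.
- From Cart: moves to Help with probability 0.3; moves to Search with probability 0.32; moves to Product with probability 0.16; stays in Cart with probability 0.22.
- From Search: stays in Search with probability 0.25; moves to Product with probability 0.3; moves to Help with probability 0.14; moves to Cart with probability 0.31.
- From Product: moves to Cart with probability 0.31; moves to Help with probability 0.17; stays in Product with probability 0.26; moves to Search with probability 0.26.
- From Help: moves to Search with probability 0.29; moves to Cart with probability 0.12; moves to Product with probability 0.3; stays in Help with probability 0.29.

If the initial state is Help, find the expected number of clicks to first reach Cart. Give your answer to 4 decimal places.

Let t(s) be the expected number of clicks to first reach Cart from state s, with t(Cart) = 0. Conditioning on the first click:
t(Search) = 1 + 0.25·t(Search) + 0.3·t(Product) + 0.14·t(Help)
t(Product) = 1 + 0.26·t(Search) + 0.26·t(Product) + 0.17·t(Help)
t(Help) = 1 + 0.29·t(Search) + 0.3·t(Product) + 0.29·t(Help)
Solving: t(Search) = 3.6131, t(Product) = 3.6364, t(Help) = 4.4207.
Expected clicks from Help to Cart: 4.4207.

4.4207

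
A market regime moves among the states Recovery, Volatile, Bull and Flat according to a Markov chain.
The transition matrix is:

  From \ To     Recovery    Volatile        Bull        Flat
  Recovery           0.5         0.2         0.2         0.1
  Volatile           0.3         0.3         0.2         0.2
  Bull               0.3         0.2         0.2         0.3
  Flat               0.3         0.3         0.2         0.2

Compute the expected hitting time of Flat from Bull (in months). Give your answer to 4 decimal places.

Let t(s) be the expected number of months to first reach Flat from state s, with t(Flat) = 0. Conditioning on the first month:
t(Recovery) = 1 + 0.5·t(Recovery) + 0.2·t(Volatile) + 0.2·t(Bull)
t(Volatile) = 1 + 0.3·t(Recovery) + 0.3·t(Volatile) + 0.2·t(Bull)
t(Bull) = 1 + 0.3·t(Recovery) + 0.2·t(Volatile) + 0.2·t(Bull)
Solving: t(Recovery) = 6.1644, t(Volatile) = 5.4795, t(Bull) = 4.9315.
Expected months from Bull to Flat: 4.9315.

4.9315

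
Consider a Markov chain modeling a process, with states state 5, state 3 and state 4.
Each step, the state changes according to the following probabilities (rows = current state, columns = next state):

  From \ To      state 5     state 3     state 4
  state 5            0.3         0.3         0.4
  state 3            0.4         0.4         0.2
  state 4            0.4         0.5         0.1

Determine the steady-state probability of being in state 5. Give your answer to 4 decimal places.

0.3636

Let the stationary distribution be π with π = πP and π_1 + π_2 + π_3 = 1.
π_1 = 0.3·π_1 + 0.4·π_2 + 0.4·π_3
π_2 = 0.3·π_1 + 0.4·π_2 + 0.5·π_3
Solving with the normalization constraint gives π = (0.3636, 0.3884, 0.2479).
So the stationary probability of state 5 is 0.3636.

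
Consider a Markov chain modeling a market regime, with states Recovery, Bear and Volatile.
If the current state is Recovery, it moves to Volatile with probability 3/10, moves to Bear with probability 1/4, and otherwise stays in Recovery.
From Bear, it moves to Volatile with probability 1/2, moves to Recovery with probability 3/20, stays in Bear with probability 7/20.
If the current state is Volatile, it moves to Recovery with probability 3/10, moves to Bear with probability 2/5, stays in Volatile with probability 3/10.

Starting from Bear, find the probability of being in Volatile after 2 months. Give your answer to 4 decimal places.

Sum over the intermediate state after 1 month:
P = P(Bear→Recovery)·P(Recovery→Volatile) + P(Bear→Bear)·P(Bear→Volatile) + P(Bear→Volatile)·P(Volatile→Volatile)
  = 0.15×0.3 + 0.35×0.5 + 0.5×0.3
  = 0.0450 + 0.1750 + 0.1500 = 0.3700

0.3700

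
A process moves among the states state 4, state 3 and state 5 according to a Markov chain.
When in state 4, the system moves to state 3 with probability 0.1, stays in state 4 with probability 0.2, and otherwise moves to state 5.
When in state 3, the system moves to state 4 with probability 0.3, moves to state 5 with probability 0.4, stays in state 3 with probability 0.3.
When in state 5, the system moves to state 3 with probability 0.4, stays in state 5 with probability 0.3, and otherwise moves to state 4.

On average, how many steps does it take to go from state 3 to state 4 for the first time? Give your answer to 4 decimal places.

3.3333

Let t(s) be the expected number of steps to first reach state 4 from state s, with t(state 4) = 0. Conditioning on the first step:
t(state 3) = 1 + 0.3·t(state 3) + 0.4·t(state 5)
t(state 5) = 1 + 0.4·t(state 3) + 0.3·t(state 5)
Solving: t(state 3) = 3.3333, t(state 5) = 3.3333.
Expected steps from state 3 to state 4: 3.3333.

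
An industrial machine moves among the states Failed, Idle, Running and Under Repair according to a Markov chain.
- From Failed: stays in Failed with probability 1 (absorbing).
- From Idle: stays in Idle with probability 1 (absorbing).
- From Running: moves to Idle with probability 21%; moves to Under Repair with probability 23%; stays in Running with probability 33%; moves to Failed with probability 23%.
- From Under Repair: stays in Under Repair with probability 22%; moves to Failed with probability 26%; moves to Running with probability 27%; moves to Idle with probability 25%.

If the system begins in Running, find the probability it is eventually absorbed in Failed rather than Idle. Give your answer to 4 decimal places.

Let h(s) be the probability of absorption at Failed starting from transient state s. Then h(Failed) = 1 and h(Idle) = 0. By first-step analysis:
h(Running) = 0.23·1 + 0.21·0 + 0.33·h(Running) + 0.23·h(Under Repair)
h(Under Repair) = 0.26·1 + 0.25·0 + 0.27·h(Running) + 0.22·h(Under Repair)
Solving: h(Running) = 0.5194, h(Under Repair) = 0.5131.
Starting from Running, the probability is 0.5194.

0.5194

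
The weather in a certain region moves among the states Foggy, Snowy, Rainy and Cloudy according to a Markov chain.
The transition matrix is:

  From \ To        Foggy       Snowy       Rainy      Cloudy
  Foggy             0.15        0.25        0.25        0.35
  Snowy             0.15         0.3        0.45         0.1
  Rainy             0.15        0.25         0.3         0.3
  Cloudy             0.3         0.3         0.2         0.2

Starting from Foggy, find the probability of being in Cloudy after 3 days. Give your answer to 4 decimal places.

0.2319

Propagate the distribution vector 3 days from Foggy.
After 0 days: (1.0000, 0.0000, 0.0000, 0.0000)
After 1 day: (0.1500, 0.2500, 0.2500, 0.3500)
After 2 days: (0.2025, 0.2800, 0.2950, 0.2225)
After 3 days: (0.1834, 0.2751, 0.3096, 0.2319)
P(in Cloudy after 3 days) = 0.2319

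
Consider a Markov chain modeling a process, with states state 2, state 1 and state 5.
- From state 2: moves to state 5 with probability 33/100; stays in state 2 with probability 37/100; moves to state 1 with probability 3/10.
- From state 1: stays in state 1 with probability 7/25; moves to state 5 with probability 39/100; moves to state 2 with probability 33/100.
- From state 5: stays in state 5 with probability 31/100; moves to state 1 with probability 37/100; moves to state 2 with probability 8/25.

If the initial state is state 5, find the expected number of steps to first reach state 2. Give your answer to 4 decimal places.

Let t(s) be the expected number of steps to first reach state 2 from state s, with t(state 2) = 0. Conditioning on the first step:
t(state 1) = 1 + 0.28·t(state 1) + 0.39·t(state 5)
t(state 5) = 1 + 0.37·t(state 1) + 0.31·t(state 5)
Solving: t(state 1) = 3.0638, t(state 5) = 3.0922.
Expected steps from state 5 to state 2: 3.0922.

3.0922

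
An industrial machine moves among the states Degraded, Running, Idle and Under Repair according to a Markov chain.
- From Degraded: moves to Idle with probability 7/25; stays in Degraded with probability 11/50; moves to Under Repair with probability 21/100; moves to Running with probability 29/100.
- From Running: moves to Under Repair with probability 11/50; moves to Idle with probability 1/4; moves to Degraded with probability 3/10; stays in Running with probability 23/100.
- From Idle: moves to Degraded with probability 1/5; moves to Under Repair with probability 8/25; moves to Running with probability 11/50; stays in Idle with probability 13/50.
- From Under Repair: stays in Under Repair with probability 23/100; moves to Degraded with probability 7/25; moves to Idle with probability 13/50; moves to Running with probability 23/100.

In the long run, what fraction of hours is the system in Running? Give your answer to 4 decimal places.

Let the stationary distribution be π with π = πP and π_1 + π_2 + π_3 + π_4 = 1.
π_1 = 0.22·π_1 + 0.3·π_2 + 0.2·π_3 + 0.28·π_4
π_2 = 0.29·π_1 + 0.23·π_2 + 0.22·π_3 + 0.23·π_4
π_3 = 0.28·π_1 + 0.25·π_2 + 0.26·π_3 + 0.26·π_4
Solving with the normalization constraint gives π = (0.2489, 0.2423, 0.2626, 0.2462).
So the stationary probability of Running is 0.2423.

0.2423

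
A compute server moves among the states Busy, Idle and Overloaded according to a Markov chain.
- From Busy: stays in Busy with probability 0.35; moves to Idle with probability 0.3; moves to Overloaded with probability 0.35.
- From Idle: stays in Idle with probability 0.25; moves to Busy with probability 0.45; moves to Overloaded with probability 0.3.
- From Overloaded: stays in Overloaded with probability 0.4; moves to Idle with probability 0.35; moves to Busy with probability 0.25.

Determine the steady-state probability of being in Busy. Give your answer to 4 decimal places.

0.3450

Let the stationary distribution be π with π = πP and π_1 + π_2 + π_3 = 1.
π_1 = 0.35·π_1 + 0.45·π_2 + 0.25·π_3
π_2 = 0.3·π_1 + 0.25·π_2 + 0.35·π_3
Solving with the normalization constraint gives π = (0.3450, 0.3025, 0.3525).
So the stationary probability of Busy is 0.3450.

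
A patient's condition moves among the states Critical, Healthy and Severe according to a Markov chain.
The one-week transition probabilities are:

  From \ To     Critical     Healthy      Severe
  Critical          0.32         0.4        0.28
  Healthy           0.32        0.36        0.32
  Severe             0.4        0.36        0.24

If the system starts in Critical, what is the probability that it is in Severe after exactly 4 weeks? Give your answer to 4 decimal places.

0.2836

Propagate the distribution vector 4 weeks from Critical.
After 0 weeks: (1.0000, 0.0000, 0.0000)
After 1 week: (0.3200, 0.4000, 0.2800)
After 2 weeks: (0.3424, 0.3728, 0.2848)
After 3 weeks: (0.3428, 0.3737, 0.2835)
After 4 weeks: (0.3427, 0.3737, 0.2836)
P(in Severe after 4 weeks) = 0.2836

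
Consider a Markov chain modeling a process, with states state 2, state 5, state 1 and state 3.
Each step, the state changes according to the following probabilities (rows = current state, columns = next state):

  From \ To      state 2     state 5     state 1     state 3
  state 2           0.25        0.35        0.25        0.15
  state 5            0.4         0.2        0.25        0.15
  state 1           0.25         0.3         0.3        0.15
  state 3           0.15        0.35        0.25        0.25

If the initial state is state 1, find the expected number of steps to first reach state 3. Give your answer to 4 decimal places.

Let t(s) be the expected number of steps to first reach state 3 from state s, with t(state 3) = 0. Conditioning on the first step:
t(state 2) = 1 + 0.25·t(state 2) + 0.35·t(state 5) + 0.25·t(state 1)
t(state 5) = 1 + 0.4·t(state 2) + 0.2·t(state 5) + 0.25·t(state 1)
t(state 1) = 1 + 0.25·t(state 2) + 0.3·t(state 5) + 0.3·t(state 1)
Solving: t(state 2) = 6.6667, t(state 5) = 6.6667, t(state 1) = 6.6667.
Expected steps from state 1 to state 3: 6.6667.

6.6667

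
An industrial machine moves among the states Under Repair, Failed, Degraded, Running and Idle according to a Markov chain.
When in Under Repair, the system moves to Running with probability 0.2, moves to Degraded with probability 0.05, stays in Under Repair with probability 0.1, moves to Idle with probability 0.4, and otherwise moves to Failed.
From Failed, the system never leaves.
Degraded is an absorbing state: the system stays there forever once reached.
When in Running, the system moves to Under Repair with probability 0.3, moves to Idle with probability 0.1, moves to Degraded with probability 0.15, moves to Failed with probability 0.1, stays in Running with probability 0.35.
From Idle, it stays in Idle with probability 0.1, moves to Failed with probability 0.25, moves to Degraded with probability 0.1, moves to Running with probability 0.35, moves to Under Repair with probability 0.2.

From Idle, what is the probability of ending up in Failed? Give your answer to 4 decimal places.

0.6574

Let h(s) be the probability of absorption at Failed starting from transient state s. Then h(Failed) = 1 and h(Degraded) = 0. By first-step analysis:
h(Under Repair) = 0.1·h(Under Repair) + 0.25·1 + 0.05·0 + 0.2·h(Running) + 0.4·h(Idle)
h(Running) = 0.3·h(Under Repair) + 0.1·1 + 0.15·0 + 0.35·h(Running) + 0.1·h(Idle)
h(Idle) = 0.2·h(Under Repair) + 0.25·1 + 0.1·0 + 0.35·h(Running) + 0.1·h(Idle)
Solving: h(Under Repair) = 0.6983, h(Running) = 0.5773, h(Idle) = 0.6574.
Starting from Idle, the probability is 0.6574.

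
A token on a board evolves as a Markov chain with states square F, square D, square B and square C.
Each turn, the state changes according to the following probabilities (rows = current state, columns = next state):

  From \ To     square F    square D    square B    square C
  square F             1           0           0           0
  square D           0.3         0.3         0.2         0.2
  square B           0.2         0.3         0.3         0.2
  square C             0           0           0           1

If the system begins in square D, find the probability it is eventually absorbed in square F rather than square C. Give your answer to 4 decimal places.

0.5814

Let h(s) be the probability of absorption at square F starting from transient state s. Then h(square F) = 1 and h(square C) = 0. By first-step analysis:
h(square D) = 0.3·1 + 0.3·h(square D) + 0.2·h(square B) + 0.2·0
h(square B) = 0.2·1 + 0.3·h(square D) + 0.3·h(square B) + 0.2·0
Solving: h(square D) = 0.5814, h(square B) = 0.5349.
Starting from square D, the probability is 0.5814.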